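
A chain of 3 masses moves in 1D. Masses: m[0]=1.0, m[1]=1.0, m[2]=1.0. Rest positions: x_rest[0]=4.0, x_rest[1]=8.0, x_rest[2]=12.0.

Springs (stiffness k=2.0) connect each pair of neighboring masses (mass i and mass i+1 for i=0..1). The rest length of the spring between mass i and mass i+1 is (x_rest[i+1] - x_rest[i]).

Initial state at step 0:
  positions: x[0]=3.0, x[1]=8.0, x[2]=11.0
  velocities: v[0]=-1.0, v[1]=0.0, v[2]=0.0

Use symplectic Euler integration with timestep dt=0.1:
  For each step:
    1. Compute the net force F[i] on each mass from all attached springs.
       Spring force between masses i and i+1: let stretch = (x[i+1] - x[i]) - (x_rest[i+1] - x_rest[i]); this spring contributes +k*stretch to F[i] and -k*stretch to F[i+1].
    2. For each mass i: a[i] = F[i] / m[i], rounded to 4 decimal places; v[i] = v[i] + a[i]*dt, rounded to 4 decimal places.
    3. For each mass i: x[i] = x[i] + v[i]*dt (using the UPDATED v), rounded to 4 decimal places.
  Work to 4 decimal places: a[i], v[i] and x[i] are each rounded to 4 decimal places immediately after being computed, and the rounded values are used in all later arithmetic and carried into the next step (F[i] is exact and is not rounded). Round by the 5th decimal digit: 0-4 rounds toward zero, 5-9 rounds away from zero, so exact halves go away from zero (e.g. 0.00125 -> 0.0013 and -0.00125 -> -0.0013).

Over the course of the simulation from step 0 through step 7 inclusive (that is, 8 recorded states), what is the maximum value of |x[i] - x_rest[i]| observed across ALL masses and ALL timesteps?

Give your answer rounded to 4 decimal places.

Step 0: x=[3.0000 8.0000 11.0000] v=[-1.0000 0.0000 0.0000]
Step 1: x=[2.9200 7.9600 11.0200] v=[-0.8000 -0.4000 0.2000]
Step 2: x=[2.8608 7.8804 11.0588] v=[-0.5920 -0.7960 0.3880]
Step 3: x=[2.8220 7.7640 11.1140] v=[-0.3881 -1.1642 0.5523]
Step 4: x=[2.8020 7.6157 11.1822] v=[-0.1997 -1.4826 0.6823]
Step 5: x=[2.7983 7.4425 11.2591] v=[-0.0370 -1.7320 0.7690]
Step 6: x=[2.8075 7.2528 11.3397] v=[0.0918 -1.8975 0.8057]
Step 7: x=[2.8256 7.0559 11.4185] v=[0.1809 -1.9692 0.7883]
Max displacement = 1.2017

Answer: 1.2017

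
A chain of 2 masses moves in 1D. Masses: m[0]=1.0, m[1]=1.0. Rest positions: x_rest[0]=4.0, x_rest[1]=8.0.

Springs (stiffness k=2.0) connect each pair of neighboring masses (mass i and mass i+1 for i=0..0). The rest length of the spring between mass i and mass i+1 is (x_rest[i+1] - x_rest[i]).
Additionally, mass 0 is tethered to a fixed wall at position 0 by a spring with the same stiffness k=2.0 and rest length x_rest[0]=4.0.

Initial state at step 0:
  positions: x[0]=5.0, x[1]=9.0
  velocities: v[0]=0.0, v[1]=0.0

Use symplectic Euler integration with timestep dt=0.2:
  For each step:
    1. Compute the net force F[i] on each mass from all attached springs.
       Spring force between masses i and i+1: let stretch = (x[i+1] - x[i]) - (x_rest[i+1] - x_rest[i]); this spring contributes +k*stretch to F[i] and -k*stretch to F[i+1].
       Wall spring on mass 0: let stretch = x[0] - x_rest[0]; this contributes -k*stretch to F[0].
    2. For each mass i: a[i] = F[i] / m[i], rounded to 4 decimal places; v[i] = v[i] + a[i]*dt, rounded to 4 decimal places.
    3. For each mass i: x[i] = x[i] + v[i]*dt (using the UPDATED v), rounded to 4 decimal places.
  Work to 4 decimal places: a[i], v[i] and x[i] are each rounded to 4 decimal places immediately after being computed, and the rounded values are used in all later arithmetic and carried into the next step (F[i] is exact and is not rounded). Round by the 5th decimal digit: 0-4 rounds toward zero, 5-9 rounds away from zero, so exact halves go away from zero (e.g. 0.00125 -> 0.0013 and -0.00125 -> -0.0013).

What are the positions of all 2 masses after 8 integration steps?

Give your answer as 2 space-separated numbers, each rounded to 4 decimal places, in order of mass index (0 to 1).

Step 0: x=[5.0000 9.0000] v=[0.0000 0.0000]
Step 1: x=[4.9200 9.0000] v=[-0.4000 0.0000]
Step 2: x=[4.7728 8.9936] v=[-0.7360 -0.0320]
Step 3: x=[4.5814 8.9695] v=[-0.9568 -0.1203]
Step 4: x=[4.3746 8.9144] v=[-1.0341 -0.2755]
Step 5: x=[4.1810 8.8161] v=[-0.9680 -0.4914]
Step 6: x=[4.0237 8.6670] v=[-0.7864 -0.7454]
Step 7: x=[3.9160 8.4665] v=[-0.5386 -1.0027]
Step 8: x=[3.8590 8.2219] v=[-0.2848 -1.2229]

Answer: 3.8590 8.2219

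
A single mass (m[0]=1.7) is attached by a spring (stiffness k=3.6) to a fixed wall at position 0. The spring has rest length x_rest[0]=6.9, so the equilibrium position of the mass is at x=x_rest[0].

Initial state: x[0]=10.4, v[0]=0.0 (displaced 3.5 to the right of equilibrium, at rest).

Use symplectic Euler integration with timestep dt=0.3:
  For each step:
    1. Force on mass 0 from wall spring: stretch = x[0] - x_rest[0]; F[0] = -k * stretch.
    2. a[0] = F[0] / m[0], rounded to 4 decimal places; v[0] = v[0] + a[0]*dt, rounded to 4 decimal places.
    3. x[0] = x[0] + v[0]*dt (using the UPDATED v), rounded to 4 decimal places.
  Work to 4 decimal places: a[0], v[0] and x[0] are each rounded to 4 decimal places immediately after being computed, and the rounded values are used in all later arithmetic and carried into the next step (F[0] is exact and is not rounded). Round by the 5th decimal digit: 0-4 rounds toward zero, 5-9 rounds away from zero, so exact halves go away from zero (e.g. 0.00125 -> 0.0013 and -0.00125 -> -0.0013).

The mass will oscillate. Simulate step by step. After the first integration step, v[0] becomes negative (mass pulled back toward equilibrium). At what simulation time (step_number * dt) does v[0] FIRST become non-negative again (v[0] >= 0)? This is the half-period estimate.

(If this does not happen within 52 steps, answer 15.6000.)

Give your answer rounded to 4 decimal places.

Step 0: x=[10.4000] v=[0.0000]
Step 1: x=[9.7330] v=[-2.2235]
Step 2: x=[8.5260] v=[-4.0233]
Step 3: x=[7.0091] v=[-5.0563]
Step 4: x=[5.4714] v=[-5.1256]
Step 5: x=[4.2060] v=[-4.2180]
Step 6: x=[3.4541] v=[-2.5065]
Step 7: x=[3.3589] v=[-0.3173]
Step 8: x=[3.9386] v=[1.9323]
First v>=0 after going negative at step 8, time=2.4000

Answer: 2.4000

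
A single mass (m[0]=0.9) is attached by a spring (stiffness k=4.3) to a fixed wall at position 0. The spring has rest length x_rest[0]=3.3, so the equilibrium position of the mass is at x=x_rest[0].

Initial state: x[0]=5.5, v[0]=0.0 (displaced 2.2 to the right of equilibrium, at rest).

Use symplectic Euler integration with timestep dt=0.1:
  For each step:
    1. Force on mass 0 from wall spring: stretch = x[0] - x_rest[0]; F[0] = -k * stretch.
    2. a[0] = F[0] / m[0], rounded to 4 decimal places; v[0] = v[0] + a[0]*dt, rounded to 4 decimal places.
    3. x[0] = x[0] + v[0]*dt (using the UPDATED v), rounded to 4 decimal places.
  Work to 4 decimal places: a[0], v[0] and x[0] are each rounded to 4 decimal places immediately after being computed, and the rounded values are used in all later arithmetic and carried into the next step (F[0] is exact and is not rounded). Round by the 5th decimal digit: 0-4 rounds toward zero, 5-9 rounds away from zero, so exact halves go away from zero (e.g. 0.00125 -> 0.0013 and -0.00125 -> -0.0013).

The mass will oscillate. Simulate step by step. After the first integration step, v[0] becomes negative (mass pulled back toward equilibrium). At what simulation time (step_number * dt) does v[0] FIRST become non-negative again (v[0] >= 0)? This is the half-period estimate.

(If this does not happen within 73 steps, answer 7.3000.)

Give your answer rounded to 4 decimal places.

Answer: 1.5000

Derivation:
Step 0: x=[5.5000] v=[0.0000]
Step 1: x=[5.3949] v=[-1.0511]
Step 2: x=[5.1897] v=[-2.0520]
Step 3: x=[4.8942] v=[-2.9549]
Step 4: x=[4.5225] v=[-3.7166]
Step 5: x=[4.0924] v=[-4.3007]
Step 6: x=[3.6245] v=[-4.6793]
Step 7: x=[3.1411] v=[-4.8343]
Step 8: x=[2.6653] v=[-4.7584]
Step 9: x=[2.2198] v=[-4.4552]
Step 10: x=[1.8259] v=[-3.9391]
Step 11: x=[1.5024] v=[-3.2348]
Step 12: x=[1.2648] v=[-2.3760]
Step 13: x=[1.1244] v=[-1.4036]
Step 14: x=[1.0880] v=[-0.3642]
Step 15: x=[1.1573] v=[0.6926]
First v>=0 after going negative at step 15, time=1.5000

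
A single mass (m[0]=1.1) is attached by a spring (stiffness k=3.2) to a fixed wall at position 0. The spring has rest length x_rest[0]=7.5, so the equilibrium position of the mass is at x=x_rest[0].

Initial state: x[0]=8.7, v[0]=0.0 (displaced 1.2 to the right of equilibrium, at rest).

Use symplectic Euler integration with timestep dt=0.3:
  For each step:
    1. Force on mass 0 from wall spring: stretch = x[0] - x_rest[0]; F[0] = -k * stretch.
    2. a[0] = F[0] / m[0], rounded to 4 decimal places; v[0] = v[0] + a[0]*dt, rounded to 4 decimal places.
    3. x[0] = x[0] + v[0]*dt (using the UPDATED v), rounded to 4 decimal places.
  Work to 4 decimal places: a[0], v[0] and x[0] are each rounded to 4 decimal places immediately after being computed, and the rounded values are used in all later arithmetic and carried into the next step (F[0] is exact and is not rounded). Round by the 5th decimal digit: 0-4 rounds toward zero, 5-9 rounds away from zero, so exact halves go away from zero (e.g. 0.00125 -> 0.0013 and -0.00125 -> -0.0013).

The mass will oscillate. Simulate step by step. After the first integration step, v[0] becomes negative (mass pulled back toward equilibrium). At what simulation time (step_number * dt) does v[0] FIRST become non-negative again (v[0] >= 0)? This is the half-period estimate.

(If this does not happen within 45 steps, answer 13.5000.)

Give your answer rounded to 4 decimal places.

Step 0: x=[8.7000] v=[0.0000]
Step 1: x=[8.3858] v=[-1.0473]
Step 2: x=[7.8397] v=[-1.8204]
Step 3: x=[7.2046] v=[-2.1169]
Step 4: x=[6.6469] v=[-1.8591]
Step 5: x=[6.3125] v=[-1.1146]
Step 6: x=[6.2890] v=[-0.0783]
Step 7: x=[6.5826] v=[0.9786]
First v>=0 after going negative at step 7, time=2.1000

Answer: 2.1000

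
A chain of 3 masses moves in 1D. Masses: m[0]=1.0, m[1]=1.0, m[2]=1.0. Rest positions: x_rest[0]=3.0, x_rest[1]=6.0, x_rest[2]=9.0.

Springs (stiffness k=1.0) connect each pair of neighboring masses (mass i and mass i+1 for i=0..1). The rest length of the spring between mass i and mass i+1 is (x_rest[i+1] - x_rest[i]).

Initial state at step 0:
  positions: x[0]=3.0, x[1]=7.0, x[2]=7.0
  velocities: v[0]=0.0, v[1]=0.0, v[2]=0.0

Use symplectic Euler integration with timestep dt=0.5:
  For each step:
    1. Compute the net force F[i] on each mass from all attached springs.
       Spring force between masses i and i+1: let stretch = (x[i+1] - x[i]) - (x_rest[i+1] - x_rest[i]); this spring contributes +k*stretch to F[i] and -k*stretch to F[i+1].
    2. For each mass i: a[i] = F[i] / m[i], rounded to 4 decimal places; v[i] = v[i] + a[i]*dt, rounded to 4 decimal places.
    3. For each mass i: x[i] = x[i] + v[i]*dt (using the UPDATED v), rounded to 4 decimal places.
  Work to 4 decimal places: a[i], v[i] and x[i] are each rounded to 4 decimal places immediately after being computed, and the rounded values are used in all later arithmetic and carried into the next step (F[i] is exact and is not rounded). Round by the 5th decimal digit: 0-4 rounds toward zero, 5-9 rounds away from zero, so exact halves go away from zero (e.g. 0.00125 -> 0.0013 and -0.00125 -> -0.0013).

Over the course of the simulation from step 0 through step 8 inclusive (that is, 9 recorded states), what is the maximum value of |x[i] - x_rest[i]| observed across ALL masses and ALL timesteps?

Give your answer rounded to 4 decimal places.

Answer: 2.0178

Derivation:
Step 0: x=[3.0000 7.0000 7.0000] v=[0.0000 0.0000 0.0000]
Step 1: x=[3.2500 6.0000 7.7500] v=[0.5000 -2.0000 1.5000]
Step 2: x=[3.4375 4.7500 8.8125] v=[0.3750 -2.5000 2.1250]
Step 3: x=[3.2031 4.1875 9.6094] v=[-0.4688 -1.1250 1.5938]
Step 4: x=[2.4648 4.7344 9.8009] v=[-1.4766 1.0938 0.3829]
Step 5: x=[1.5439 5.9806 9.4757] v=[-1.8418 2.4923 -0.6504]
Step 6: x=[0.9822 6.9914 9.0267] v=[-1.1235 2.0215 -0.8980]
Step 7: x=[1.1728 7.0087 8.8189] v=[0.3811 0.0346 -0.4157]
Step 8: x=[2.0724 6.0196 8.9085] v=[1.7991 -1.9783 0.1792]
Max displacement = 2.0178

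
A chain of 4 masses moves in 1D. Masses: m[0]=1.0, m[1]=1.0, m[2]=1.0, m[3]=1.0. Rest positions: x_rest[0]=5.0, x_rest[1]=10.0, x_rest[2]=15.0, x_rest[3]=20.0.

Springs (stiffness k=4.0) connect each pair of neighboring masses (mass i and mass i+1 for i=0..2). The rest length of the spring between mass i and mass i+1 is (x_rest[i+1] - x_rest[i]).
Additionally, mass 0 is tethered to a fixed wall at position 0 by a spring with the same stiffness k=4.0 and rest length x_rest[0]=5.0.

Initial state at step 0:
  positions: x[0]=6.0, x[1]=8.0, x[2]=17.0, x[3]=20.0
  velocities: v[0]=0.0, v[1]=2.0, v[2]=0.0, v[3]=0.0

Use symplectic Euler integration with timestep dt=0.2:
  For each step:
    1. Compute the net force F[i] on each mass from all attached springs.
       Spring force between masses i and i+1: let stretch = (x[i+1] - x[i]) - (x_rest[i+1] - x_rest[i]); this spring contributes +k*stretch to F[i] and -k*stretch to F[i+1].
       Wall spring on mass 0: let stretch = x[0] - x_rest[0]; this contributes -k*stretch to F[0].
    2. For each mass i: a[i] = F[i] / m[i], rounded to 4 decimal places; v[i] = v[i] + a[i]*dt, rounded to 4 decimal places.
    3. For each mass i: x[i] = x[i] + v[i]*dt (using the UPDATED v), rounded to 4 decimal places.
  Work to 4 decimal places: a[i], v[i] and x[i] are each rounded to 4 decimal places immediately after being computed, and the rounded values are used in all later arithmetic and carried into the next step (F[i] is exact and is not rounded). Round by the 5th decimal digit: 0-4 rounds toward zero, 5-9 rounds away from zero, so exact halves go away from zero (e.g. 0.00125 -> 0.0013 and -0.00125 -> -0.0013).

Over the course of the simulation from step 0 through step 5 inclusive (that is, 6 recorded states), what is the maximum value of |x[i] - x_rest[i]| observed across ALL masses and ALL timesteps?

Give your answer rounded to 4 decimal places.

Answer: 2.8543

Derivation:
Step 0: x=[6.0000 8.0000 17.0000 20.0000] v=[0.0000 2.0000 0.0000 0.0000]
Step 1: x=[5.3600 9.5200 16.0400 20.3200] v=[-3.2000 7.6000 -4.8000 1.6000]
Step 2: x=[4.5280 11.4176 14.7216 20.7552] v=[-4.1600 9.4880 -6.5920 2.1760]
Step 3: x=[4.0739 12.7415 13.8399 21.0250] v=[-2.2707 6.6195 -4.4083 1.3491]
Step 4: x=[4.3548 12.8543 13.9321 20.9452] v=[1.4043 0.5641 0.4611 -0.3990]
Step 5: x=[5.2988 11.7796 14.9740 20.5433] v=[4.7201 -5.3733 5.2093 -2.0095]
Max displacement = 2.8543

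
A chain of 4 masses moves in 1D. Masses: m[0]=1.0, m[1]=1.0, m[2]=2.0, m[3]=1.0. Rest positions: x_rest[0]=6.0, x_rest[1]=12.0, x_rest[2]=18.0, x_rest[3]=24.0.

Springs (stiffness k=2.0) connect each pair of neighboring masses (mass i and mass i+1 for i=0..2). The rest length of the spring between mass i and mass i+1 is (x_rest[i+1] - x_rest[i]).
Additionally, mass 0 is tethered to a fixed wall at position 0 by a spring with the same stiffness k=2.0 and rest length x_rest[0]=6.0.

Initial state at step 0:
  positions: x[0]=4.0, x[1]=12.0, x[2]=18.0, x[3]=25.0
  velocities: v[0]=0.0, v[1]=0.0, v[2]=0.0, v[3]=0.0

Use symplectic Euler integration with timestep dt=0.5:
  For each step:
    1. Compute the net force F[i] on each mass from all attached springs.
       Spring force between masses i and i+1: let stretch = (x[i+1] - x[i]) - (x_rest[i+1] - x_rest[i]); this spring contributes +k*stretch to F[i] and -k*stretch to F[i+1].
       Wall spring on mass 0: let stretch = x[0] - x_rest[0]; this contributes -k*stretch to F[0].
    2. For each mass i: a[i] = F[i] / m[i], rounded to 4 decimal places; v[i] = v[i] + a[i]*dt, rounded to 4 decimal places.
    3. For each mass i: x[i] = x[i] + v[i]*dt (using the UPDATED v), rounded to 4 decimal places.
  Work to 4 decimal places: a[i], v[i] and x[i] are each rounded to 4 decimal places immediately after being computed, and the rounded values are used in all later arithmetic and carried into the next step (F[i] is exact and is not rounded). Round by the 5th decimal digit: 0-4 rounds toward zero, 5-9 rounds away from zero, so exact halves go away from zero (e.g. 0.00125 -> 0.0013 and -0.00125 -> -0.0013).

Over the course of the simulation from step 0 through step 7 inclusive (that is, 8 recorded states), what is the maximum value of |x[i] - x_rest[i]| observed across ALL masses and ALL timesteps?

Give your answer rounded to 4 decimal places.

Answer: 2.3438

Derivation:
Step 0: x=[4.0000 12.0000 18.0000 25.0000] v=[0.0000 0.0000 0.0000 0.0000]
Step 1: x=[6.0000 11.0000 18.2500 24.5000] v=[4.0000 -2.0000 0.5000 -1.0000]
Step 2: x=[7.5000 11.1250 18.2500 23.8750] v=[3.0000 0.2500 0.0000 -1.2500]
Step 3: x=[7.0625 13.0000 17.8750 23.4375] v=[-0.8750 3.7500 -0.7500 -0.8750]
Step 4: x=[6.0625 14.3438 17.6719 23.2188] v=[-2.0000 2.6875 -0.4063 -0.4375]
Step 5: x=[6.1719 13.2110 18.0235 23.2266] v=[0.2188 -2.2657 0.7031 0.0156]
Step 6: x=[6.7149 10.9649 18.4727 23.6329] v=[1.0860 -4.4923 0.8984 0.8125]
Step 7: x=[6.0255 10.3477 18.3350 24.4591] v=[-1.3789 -1.2345 -0.2754 1.6523]
Max displacement = 2.3438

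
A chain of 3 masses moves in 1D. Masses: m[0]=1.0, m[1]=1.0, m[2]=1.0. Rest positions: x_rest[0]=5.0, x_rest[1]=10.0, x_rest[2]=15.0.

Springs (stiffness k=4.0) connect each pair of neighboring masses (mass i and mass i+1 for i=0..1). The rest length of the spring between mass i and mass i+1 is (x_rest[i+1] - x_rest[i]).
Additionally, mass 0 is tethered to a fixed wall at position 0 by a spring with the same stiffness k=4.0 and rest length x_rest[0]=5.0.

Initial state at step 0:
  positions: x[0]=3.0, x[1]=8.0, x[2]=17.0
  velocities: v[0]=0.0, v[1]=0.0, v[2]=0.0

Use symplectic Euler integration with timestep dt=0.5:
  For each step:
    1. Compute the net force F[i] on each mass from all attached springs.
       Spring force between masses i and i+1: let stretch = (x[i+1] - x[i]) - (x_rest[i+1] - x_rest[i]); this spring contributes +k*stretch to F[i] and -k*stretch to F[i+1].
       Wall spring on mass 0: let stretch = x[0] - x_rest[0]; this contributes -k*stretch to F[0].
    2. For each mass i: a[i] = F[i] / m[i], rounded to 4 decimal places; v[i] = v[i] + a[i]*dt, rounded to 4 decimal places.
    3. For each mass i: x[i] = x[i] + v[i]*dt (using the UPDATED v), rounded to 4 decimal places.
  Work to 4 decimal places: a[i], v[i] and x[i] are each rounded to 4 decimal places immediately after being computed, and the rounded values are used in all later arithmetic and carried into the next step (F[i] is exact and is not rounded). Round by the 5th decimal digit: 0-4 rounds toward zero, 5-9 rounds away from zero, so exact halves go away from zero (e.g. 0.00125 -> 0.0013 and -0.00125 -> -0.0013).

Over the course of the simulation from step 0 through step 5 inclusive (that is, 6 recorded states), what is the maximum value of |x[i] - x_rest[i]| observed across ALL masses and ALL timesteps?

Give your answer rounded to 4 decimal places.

Step 0: x=[3.0000 8.0000 17.0000] v=[0.0000 0.0000 0.0000]
Step 1: x=[5.0000 12.0000 13.0000] v=[4.0000 8.0000 -8.0000]
Step 2: x=[9.0000 10.0000 13.0000] v=[8.0000 -4.0000 0.0000]
Step 3: x=[5.0000 10.0000 15.0000] v=[-8.0000 0.0000 4.0000]
Step 4: x=[1.0000 10.0000 17.0000] v=[-8.0000 0.0000 4.0000]
Step 5: x=[5.0000 8.0000 17.0000] v=[8.0000 -4.0000 0.0000]
Max displacement = 4.0000

Answer: 4.0000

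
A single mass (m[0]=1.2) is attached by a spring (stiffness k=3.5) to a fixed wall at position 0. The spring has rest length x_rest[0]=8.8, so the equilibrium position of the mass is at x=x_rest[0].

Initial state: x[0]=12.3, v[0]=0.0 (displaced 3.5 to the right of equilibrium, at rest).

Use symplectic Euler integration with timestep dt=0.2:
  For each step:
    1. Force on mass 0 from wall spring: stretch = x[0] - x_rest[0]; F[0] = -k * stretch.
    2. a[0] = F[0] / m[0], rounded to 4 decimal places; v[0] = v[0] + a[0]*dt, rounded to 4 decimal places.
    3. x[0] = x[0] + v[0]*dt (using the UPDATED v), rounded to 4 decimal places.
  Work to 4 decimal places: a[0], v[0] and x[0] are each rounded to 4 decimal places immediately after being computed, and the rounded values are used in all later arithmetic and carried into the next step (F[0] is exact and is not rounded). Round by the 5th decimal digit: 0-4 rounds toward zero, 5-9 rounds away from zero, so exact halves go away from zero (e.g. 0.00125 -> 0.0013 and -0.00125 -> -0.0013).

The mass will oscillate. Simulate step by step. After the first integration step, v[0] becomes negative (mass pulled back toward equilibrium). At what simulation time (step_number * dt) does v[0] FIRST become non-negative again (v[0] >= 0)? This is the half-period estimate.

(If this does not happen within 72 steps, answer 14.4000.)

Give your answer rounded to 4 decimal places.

Step 0: x=[12.3000] v=[0.0000]
Step 1: x=[11.8917] v=[-2.0417]
Step 2: x=[11.1227] v=[-3.8452]
Step 3: x=[10.0827] v=[-5.2001]
Step 4: x=[8.8930] v=[-5.9483]
Step 5: x=[7.6925] v=[-6.0026]
Step 6: x=[6.6212] v=[-5.3566]
Step 7: x=[5.8041] v=[-4.0856]
Step 8: x=[5.3365] v=[-2.3380]
Step 9: x=[5.2730] v=[-0.3176]
Step 10: x=[5.6210] v=[1.7398]
First v>=0 after going negative at step 10, time=2.0000

Answer: 2.0000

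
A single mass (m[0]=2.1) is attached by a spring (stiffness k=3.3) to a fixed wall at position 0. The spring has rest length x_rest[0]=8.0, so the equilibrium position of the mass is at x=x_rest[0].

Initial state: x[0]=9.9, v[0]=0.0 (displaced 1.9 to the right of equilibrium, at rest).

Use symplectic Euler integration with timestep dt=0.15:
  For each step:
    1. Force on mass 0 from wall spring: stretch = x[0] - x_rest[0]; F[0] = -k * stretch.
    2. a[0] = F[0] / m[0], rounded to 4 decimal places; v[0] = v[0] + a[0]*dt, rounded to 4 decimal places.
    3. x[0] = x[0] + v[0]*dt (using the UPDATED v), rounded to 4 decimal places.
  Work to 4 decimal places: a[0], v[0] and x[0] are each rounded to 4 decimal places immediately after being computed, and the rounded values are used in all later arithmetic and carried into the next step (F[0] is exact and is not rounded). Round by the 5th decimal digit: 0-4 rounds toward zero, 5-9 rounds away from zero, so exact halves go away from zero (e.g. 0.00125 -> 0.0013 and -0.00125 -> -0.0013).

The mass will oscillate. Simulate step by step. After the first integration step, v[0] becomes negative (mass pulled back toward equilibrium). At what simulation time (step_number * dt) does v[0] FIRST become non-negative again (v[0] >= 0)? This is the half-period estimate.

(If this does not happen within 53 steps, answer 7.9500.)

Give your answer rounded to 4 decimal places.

Step 0: x=[9.9000] v=[0.0000]
Step 1: x=[9.8328] v=[-0.4479]
Step 2: x=[9.7008] v=[-0.8799]
Step 3: x=[9.5087] v=[-1.2808]
Step 4: x=[9.2632] v=[-1.6364]
Step 5: x=[8.9731] v=[-1.9342]
Step 6: x=[8.6486] v=[-2.1636]
Step 7: x=[8.3011] v=[-2.3165]
Step 8: x=[7.9430] v=[-2.3875]
Step 9: x=[7.5869] v=[-2.3741]
Step 10: x=[7.2454] v=[-2.2767]
Step 11: x=[6.9306] v=[-2.0988]
Step 12: x=[6.6536] v=[-1.8467]
Step 13: x=[6.4242] v=[-1.5293]
Step 14: x=[6.2505] v=[-1.1579]
Step 15: x=[6.1387] v=[-0.7455]
Step 16: x=[6.0927] v=[-0.3068]
Step 17: x=[6.1141] v=[0.1428]
First v>=0 after going negative at step 17, time=2.5500

Answer: 2.5500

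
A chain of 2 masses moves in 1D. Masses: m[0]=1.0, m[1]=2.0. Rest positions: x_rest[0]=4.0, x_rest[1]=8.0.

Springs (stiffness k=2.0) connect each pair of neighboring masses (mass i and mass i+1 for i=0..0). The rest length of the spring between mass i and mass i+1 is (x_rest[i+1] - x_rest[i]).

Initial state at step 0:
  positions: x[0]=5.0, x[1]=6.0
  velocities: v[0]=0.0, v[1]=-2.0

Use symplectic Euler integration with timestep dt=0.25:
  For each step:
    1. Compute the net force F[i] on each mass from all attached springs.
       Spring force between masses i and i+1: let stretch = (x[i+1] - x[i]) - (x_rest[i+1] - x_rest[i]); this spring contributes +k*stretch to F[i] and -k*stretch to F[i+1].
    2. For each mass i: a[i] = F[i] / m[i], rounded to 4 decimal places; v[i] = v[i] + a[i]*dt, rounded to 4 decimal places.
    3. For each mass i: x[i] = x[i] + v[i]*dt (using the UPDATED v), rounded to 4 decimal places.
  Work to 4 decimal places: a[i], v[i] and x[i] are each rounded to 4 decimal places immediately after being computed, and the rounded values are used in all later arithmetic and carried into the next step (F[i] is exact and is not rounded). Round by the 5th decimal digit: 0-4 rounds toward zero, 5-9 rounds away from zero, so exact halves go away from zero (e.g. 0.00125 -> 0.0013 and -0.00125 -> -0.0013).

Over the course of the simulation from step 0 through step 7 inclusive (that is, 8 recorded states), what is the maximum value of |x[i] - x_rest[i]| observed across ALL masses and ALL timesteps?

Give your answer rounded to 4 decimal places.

Answer: 5.2962

Derivation:
Step 0: x=[5.0000 6.0000] v=[0.0000 -2.0000]
Step 1: x=[4.6250 5.6875] v=[-1.5000 -1.2500]
Step 2: x=[3.8828 5.5586] v=[-2.9688 -0.5156]
Step 3: x=[2.8501 5.5750] v=[-4.1309 0.0655]
Step 4: x=[1.6580 5.6711] v=[-4.7685 0.3843]
Step 5: x=[0.4675 5.7664] v=[-4.7620 0.3810]
Step 6: x=[-0.5607 5.7805] v=[-4.1126 0.0563]
Step 7: x=[-1.2962 5.6483] v=[-2.9420 -0.5290]
Max displacement = 5.2962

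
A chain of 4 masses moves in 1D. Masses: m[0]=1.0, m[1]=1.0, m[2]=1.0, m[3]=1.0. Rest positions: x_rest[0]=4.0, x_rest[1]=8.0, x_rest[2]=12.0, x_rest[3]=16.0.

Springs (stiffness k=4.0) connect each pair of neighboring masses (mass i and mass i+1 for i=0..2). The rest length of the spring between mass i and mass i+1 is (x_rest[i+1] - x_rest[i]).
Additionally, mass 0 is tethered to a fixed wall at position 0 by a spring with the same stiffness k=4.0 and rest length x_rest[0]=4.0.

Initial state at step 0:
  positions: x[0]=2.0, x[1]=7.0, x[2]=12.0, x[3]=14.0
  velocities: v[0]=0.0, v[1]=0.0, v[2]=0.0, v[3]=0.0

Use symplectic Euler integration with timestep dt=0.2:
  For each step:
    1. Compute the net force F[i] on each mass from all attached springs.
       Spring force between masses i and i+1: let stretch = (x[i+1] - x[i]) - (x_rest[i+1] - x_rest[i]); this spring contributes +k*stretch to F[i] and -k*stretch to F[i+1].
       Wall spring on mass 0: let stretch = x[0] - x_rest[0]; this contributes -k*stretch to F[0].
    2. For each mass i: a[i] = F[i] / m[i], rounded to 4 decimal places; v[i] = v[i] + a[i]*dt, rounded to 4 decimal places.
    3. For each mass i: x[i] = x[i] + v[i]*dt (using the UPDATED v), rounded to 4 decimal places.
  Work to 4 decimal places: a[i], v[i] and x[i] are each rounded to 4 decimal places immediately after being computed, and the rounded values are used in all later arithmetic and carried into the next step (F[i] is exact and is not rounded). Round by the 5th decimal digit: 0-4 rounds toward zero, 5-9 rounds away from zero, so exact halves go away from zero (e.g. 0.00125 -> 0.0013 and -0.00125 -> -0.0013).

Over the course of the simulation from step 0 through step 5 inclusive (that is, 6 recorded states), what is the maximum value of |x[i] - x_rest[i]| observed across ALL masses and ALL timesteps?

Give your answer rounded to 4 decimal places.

Answer: 2.2928

Derivation:
Step 0: x=[2.0000 7.0000 12.0000 14.0000] v=[0.0000 0.0000 0.0000 0.0000]
Step 1: x=[2.4800 7.0000 11.5200 14.3200] v=[2.4000 0.0000 -2.4000 1.6000]
Step 2: x=[3.2864 7.0000 10.7648 14.8320] v=[4.0320 0.0000 -3.7760 2.5600]
Step 3: x=[4.1612 7.0082 10.0580 15.3332] v=[4.3738 0.0410 -3.5341 2.5062]
Step 4: x=[4.8257 7.0488 9.7072 15.6304] v=[3.3224 0.2032 -1.7538 1.4860]
Step 5: x=[5.0738 7.1591 9.8788 15.6199] v=[1.2403 0.5514 0.8580 -0.0526]
Max displacement = 2.2928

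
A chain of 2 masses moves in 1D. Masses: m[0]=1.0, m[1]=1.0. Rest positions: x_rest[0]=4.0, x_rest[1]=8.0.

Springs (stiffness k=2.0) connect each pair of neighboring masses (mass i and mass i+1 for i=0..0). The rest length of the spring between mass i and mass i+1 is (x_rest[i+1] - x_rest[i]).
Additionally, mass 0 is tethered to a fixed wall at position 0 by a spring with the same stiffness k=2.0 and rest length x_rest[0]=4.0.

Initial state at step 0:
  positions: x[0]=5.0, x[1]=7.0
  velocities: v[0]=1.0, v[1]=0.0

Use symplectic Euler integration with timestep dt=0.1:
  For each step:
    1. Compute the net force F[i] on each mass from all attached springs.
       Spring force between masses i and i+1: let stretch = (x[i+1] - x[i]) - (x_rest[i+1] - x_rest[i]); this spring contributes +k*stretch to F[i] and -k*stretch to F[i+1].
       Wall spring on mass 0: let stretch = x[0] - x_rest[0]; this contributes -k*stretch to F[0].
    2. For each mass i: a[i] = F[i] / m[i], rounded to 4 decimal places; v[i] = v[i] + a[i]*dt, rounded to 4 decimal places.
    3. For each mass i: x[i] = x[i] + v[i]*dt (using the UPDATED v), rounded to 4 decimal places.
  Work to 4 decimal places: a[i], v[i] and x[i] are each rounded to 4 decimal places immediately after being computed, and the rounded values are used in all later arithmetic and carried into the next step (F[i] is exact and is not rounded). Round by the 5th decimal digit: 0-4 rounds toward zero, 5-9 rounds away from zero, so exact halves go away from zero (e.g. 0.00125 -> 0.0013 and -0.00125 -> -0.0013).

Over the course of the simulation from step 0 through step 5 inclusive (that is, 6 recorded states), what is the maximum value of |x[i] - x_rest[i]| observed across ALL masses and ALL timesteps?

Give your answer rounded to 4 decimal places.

Step 0: x=[5.0000 7.0000] v=[1.0000 0.0000]
Step 1: x=[5.0400 7.0400] v=[0.4000 0.4000]
Step 2: x=[5.0192 7.1200] v=[-0.2080 0.8000]
Step 3: x=[4.9400 7.2380] v=[-0.7917 1.1798]
Step 4: x=[4.8080 7.3900] v=[-1.3201 1.5202]
Step 5: x=[4.6315 7.5704] v=[-1.7653 1.8038]
Max displacement = 1.0400

Answer: 1.0400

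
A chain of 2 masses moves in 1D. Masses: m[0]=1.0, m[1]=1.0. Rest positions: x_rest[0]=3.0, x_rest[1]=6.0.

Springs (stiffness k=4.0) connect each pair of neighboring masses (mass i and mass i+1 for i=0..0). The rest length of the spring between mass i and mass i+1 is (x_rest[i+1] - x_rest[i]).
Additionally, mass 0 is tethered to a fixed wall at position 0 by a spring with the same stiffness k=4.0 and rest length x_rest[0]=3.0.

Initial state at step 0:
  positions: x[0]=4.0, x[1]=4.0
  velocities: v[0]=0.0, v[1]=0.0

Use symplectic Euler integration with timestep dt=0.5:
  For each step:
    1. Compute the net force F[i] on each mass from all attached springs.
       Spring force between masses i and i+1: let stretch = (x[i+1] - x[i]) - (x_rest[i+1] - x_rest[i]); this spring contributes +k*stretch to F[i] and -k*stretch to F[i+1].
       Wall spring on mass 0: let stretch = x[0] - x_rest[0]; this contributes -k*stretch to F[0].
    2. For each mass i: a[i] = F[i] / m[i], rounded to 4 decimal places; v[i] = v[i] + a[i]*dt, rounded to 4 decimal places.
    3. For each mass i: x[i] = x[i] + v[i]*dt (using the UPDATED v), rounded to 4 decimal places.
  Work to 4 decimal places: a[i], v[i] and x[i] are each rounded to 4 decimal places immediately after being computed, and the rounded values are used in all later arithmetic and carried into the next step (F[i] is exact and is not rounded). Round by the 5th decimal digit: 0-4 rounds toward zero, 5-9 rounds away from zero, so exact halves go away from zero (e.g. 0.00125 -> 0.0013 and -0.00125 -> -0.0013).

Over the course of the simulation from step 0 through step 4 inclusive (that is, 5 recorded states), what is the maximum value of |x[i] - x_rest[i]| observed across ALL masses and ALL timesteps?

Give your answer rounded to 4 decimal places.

Step 0: x=[4.0000 4.0000] v=[0.0000 0.0000]
Step 1: x=[0.0000 7.0000] v=[-8.0000 6.0000]
Step 2: x=[3.0000 6.0000] v=[6.0000 -2.0000]
Step 3: x=[6.0000 5.0000] v=[6.0000 -2.0000]
Step 4: x=[2.0000 8.0000] v=[-8.0000 6.0000]
Max displacement = 3.0000

Answer: 3.0000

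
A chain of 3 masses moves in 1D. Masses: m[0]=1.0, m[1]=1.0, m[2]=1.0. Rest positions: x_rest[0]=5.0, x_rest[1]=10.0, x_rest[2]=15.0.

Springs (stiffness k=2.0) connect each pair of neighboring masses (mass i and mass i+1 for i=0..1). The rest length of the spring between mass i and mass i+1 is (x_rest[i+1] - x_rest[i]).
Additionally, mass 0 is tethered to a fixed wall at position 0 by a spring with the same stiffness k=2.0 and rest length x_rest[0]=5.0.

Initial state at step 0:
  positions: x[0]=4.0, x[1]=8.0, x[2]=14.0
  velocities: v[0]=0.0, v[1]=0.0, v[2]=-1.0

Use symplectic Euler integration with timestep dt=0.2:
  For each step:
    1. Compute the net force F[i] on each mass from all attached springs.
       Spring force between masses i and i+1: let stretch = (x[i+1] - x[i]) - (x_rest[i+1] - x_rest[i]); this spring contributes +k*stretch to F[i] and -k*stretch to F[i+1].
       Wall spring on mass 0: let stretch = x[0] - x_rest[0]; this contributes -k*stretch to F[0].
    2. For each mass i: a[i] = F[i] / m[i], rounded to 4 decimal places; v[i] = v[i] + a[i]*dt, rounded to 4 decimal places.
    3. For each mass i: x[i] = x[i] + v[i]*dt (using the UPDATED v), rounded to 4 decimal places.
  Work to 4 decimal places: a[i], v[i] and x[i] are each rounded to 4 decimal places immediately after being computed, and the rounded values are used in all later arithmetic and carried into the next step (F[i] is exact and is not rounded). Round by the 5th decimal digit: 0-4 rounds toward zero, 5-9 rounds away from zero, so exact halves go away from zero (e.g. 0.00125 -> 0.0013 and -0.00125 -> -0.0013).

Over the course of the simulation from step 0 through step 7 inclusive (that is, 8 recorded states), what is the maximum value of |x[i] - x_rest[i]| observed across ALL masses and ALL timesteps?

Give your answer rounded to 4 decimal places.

Step 0: x=[4.0000 8.0000 14.0000] v=[0.0000 0.0000 -1.0000]
Step 1: x=[4.0000 8.1600 13.7200] v=[0.0000 0.8000 -1.4000]
Step 2: x=[4.0128 8.4320 13.3952] v=[0.0640 1.3600 -1.6240]
Step 3: x=[4.0581 8.7475 13.0733] v=[0.2266 1.5776 -1.6093]
Step 4: x=[4.1539 9.0339 12.8054] v=[0.4791 1.4322 -1.3396]
Step 5: x=[4.3078 9.2317 12.6358] v=[0.7695 0.9888 -0.8482]
Step 6: x=[4.5110 9.3079 12.5938] v=[1.0159 0.3809 -0.2098]
Step 7: x=[4.7371 9.2632 12.6890] v=[1.1303 -0.2235 0.4758]
Max displacement = 2.4062

Answer: 2.4062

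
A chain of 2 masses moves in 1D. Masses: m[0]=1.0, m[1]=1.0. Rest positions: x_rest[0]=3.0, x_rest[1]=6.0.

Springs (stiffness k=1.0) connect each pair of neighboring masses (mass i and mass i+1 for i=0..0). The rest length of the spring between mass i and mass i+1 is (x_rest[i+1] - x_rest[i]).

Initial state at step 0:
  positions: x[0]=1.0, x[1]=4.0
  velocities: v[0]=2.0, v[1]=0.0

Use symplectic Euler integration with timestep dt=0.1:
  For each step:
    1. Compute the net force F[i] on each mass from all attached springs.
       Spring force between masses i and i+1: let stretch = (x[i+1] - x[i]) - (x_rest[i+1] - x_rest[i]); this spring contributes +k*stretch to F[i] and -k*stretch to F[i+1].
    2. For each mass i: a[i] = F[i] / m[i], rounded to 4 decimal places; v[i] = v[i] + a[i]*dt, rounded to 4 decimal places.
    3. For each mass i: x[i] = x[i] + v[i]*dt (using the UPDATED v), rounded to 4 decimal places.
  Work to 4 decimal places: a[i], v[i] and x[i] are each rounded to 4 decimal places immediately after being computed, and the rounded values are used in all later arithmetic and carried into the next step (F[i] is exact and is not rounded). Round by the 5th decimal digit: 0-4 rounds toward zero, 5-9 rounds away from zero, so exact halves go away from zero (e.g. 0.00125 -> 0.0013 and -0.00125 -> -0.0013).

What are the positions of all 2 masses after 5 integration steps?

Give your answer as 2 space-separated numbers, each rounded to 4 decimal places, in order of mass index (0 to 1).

Answer: 1.9608 4.0392

Derivation:
Step 0: x=[1.0000 4.0000] v=[2.0000 0.0000]
Step 1: x=[1.2000 4.0000] v=[2.0000 0.0000]
Step 2: x=[1.3980 4.0020] v=[1.9800 0.0200]
Step 3: x=[1.5920 4.0080] v=[1.9404 0.0596]
Step 4: x=[1.7802 4.0198] v=[1.8820 0.1180]
Step 5: x=[1.9608 4.0392] v=[1.8060 0.1940]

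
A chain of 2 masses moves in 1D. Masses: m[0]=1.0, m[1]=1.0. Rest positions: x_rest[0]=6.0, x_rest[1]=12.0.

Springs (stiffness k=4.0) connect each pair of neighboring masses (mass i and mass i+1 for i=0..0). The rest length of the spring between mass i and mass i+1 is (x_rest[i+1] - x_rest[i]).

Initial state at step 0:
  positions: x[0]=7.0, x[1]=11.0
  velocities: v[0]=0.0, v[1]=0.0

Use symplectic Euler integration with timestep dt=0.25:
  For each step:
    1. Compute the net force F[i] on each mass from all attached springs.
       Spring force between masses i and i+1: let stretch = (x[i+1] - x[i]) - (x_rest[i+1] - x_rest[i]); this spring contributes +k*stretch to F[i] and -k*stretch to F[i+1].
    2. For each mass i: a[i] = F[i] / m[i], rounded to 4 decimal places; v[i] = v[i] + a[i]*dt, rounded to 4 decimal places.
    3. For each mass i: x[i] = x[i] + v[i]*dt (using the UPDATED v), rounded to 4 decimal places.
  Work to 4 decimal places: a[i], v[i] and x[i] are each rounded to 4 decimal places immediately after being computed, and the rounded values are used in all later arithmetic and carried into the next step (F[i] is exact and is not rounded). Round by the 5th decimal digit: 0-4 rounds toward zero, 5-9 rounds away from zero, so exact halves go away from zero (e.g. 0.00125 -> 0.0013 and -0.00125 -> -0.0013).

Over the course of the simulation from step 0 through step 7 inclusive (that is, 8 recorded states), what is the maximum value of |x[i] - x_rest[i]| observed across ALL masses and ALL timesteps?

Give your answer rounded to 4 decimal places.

Answer: 1.0625

Derivation:
Step 0: x=[7.0000 11.0000] v=[0.0000 0.0000]
Step 1: x=[6.5000 11.5000] v=[-2.0000 2.0000]
Step 2: x=[5.7500 12.2500] v=[-3.0000 3.0000]
Step 3: x=[5.1250 12.8750] v=[-2.5000 2.5000]
Step 4: x=[4.9375 13.0625] v=[-0.7500 0.7500]
Step 5: x=[5.2813 12.7188] v=[1.3750 -1.3750]
Step 6: x=[5.9844 12.0157] v=[2.8125 -2.8125]
Step 7: x=[6.6954 11.3048] v=[2.8438 -2.8438]
Max displacement = 1.0625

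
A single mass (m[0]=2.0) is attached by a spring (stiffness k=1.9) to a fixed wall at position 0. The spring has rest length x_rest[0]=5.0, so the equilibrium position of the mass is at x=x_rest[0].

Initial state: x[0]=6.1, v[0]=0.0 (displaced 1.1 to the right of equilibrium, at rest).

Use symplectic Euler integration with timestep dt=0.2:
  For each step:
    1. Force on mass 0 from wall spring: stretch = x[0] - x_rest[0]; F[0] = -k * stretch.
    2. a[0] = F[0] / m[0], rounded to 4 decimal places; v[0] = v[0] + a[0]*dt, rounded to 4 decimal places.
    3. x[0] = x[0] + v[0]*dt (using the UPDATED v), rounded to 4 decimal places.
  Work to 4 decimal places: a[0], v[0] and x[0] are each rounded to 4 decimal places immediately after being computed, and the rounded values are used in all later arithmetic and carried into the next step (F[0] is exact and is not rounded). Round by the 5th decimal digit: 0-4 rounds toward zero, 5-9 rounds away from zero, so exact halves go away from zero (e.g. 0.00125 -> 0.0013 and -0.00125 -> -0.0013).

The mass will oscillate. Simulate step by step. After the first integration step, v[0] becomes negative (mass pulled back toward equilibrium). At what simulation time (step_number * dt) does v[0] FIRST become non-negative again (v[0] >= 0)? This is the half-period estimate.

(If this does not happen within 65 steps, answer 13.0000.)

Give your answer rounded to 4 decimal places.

Step 0: x=[6.1000] v=[0.0000]
Step 1: x=[6.0582] v=[-0.2090]
Step 2: x=[5.9762] v=[-0.4101]
Step 3: x=[5.8571] v=[-0.5956]
Step 4: x=[5.7054] v=[-0.7584]
Step 5: x=[5.5269] v=[-0.8924]
Step 6: x=[5.3284] v=[-0.9925]
Step 7: x=[5.1174] v=[-1.0549]
Step 8: x=[4.9020] v=[-1.0772]
Step 9: x=[4.6903] v=[-1.0586]
Step 10: x=[4.4903] v=[-0.9998]
Step 11: x=[4.3097] v=[-0.9030]
Step 12: x=[4.1553] v=[-0.7718]
Step 13: x=[4.0330] v=[-0.6113]
Step 14: x=[3.9475] v=[-0.4276]
Step 15: x=[3.9020] v=[-0.2276]
Step 16: x=[3.8982] v=[-0.0190]
Step 17: x=[3.9363] v=[0.1903]
First v>=0 after going negative at step 17, time=3.4000

Answer: 3.4000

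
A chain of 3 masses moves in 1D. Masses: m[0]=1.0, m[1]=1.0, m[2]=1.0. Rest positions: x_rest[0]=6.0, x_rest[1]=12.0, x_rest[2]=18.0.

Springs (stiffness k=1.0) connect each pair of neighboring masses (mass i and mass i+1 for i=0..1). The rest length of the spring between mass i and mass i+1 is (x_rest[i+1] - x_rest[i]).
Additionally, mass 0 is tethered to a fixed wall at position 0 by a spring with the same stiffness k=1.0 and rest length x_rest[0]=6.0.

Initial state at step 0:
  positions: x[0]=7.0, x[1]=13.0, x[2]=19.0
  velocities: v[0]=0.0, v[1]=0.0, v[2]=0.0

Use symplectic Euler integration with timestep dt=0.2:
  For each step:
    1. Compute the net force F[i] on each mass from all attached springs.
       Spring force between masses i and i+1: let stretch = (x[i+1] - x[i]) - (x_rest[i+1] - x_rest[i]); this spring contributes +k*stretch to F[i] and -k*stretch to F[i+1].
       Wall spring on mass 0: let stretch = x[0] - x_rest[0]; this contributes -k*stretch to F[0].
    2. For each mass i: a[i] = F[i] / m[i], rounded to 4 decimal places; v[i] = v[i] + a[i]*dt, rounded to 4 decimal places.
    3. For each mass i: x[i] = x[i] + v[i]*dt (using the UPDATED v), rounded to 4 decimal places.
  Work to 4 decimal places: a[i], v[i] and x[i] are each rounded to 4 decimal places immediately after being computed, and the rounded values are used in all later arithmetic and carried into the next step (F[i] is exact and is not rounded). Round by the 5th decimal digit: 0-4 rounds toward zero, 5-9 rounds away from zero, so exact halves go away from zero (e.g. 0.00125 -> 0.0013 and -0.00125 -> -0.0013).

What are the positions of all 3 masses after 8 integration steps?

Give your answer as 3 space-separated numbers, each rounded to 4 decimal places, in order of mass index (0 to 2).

Answer: 6.1007 12.7659 18.9763

Derivation:
Step 0: x=[7.0000 13.0000 19.0000] v=[0.0000 0.0000 0.0000]
Step 1: x=[6.9600 13.0000 19.0000] v=[-0.2000 0.0000 0.0000]
Step 2: x=[6.8832 12.9984 19.0000] v=[-0.3840 -0.0080 0.0000]
Step 3: x=[6.7757 12.9923 18.9999] v=[-0.5376 -0.0307 -0.0003]
Step 4: x=[6.6458 12.9778 18.9995] v=[-0.6494 -0.0725 -0.0018]
Step 5: x=[6.5034 12.9509 18.9983] v=[-0.7122 -0.1346 -0.0061]
Step 6: x=[6.3587 12.9080 18.9952] v=[-0.7234 -0.2146 -0.0156]
Step 7: x=[6.2216 12.8466 18.9886] v=[-0.6853 -0.3070 -0.0330]
Step 8: x=[6.1007 12.7659 18.9763] v=[-0.6046 -0.4036 -0.0614]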